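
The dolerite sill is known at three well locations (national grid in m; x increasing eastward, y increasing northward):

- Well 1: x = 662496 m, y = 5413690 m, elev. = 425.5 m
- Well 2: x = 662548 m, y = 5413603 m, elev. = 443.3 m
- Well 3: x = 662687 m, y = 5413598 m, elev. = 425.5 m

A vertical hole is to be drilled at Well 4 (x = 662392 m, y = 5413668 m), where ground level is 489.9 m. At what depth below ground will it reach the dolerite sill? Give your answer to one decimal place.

43.7 m

Two edge vectors: Well 1→Well 2 = (52, -87, 17.8), Well 1→Well 3 = (191, -92, 0).
Normal n = (Well 1→Well 2) × (Well 1→Well 3) = (1637.6, 3399.8, 11833).
So ∂z/∂x = −n_x/n_z = −0.138392631 and ∂z/∂y = −n_y/n_z = −0.287315136.
Intercept c from Well 1: 425.5 + 91684.56 + 1555435.08 = 1647545.14.
At (662392, 5413668): z_contact = −91670.17 − 1555428.76 + 1647545.14 = 446.21 m.
Depth below ground = 489.9 − 446.21 = 43.7 m.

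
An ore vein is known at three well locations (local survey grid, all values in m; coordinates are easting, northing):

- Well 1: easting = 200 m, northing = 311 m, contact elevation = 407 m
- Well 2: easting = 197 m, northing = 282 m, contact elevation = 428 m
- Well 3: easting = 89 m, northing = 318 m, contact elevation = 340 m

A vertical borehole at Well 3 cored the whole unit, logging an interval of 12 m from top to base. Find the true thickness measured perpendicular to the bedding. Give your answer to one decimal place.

Let the plane be z = a·easting + b·northing + c.
Well 2−Well 1: −3a − 29b = 21;  Well 3−Well 1: −111a + 7b = −67.
Solving gives a = 0.55432, b = −0.78148.
|∇z| = √(a²+b²) = 0.95812, so dip δ = arctan(0.95812) = 43.77°.
True thickness = vertical thickness × cos δ = 12 × cos 43.77° = 8.7 m.

8.7 m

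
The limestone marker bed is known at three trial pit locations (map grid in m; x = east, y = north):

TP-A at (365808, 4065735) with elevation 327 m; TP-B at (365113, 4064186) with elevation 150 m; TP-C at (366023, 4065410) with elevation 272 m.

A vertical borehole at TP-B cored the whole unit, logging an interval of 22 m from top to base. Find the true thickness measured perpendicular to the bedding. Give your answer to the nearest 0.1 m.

Let the plane be z = a·x + b·y + c.
TP-B−TP-A: −695a − 1549b = −177;  TP-C−TP-A: 215a − 325b = −55.
Solving gives a = −0.04951, b = 0.13648.
|∇z| = √(a²+b²) = 0.14518, so dip δ = arctan(0.14518) = 8.26°.
True thickness = vertical thickness × cos δ = 22 × cos 8.26° = 21.8 m.

21.8 m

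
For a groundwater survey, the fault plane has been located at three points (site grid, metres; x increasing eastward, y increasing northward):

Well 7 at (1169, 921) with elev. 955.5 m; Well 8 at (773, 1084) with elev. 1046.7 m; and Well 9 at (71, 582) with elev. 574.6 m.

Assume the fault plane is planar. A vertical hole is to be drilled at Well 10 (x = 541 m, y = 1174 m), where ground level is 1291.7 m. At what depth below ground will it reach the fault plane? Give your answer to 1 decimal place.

196.0 m

Let the plane be z = a·x + b·y + c.
Well 8−Well 7: −396a + 163b = 91.2;  Well 9−Well 7: −1098a − 339b = −380.9.
Solving gives a = 0.099515, b = 0.801276.
Then c = 955.5 − a·1169 − b·921 = 101.19.
At (541, 1174): z_contact = 53.84 + 940.70 + 101.19 = 1095.73 m.
Depth below ground = 1291.7 − 1095.73 = 196.0 m.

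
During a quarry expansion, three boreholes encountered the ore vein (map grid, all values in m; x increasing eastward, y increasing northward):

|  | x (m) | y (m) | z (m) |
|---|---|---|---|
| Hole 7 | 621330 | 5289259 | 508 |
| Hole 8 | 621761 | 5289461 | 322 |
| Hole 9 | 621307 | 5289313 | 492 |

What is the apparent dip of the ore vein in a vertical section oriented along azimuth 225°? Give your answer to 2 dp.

Two edge vectors: Hole 7→Hole 8 = (431, 202, -186), Hole 7→Hole 9 = (-23, 54, -16).
Normal n = (Hole 7→Hole 8) × (Hole 7→Hole 9) = (6812, 11174, 27920).
So ∂z/∂x = −n_x/n_z = −0.24398 and ∂z/∂y = −n_y/n_z = −0.40021.
Unit vector along 225° is (sin 225°, cos 225°) = (-0.7071, -0.7071).
Slope in that direction = a·(-0.7071) + b·(-0.7071) = 0.45552.
Apparent dip = arctan|0.45552| = 24.49° (true dip is 25.1°, so apparent ≤ true as expected).

24.49°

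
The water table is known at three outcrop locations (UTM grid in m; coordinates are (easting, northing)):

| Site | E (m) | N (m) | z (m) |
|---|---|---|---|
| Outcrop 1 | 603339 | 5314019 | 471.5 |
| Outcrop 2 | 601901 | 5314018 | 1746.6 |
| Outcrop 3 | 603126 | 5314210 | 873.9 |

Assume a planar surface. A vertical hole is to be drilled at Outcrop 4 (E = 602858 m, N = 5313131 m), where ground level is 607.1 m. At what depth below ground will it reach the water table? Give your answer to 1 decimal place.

Two edge vectors: Outcrop 1→Outcrop 2 = (-1438, -1, 1275.1), Outcrop 1→Outcrop 3 = (-213, 191, 402.4).
Normal n = (Outcrop 1→Outcrop 2) × (Outcrop 1→Outcrop 3) = (-243946.5, 307054.9, -274871).
So ∂z/∂E = −n_x/n_z = −0.887494497 and ∂z/∂N = −n_y/n_z = 1.117087288.
Intercept c from Outcrop 1: 471.5 + 535460.04 − 5936223.07 = −5400291.53.
At (602858, 5313131): z_contact = −535033.16 + 5935231.10 − 5400291.53 = -93.59 m.
Depth below ground = 607.1 − (-93.59) = 700.7 m.

700.7 m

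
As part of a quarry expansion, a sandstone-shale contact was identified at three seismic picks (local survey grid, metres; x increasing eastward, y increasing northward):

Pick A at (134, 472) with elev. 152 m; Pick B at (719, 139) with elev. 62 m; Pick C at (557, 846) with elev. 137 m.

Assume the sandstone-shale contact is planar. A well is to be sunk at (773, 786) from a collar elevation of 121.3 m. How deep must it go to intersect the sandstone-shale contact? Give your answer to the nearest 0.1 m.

Two edge vectors: Pick A→Pick B = (585, -333, -90), Pick A→Pick C = (423, 374, -15).
Normal n = (Pick A→Pick B) × (Pick A→Pick C) = (38655, -29295, 359649).
So ∂z/∂x = −n_x/n_z = −0.10748 and ∂z/∂y = −n_y/n_z = 0.08145.
Intercept c from Pick A: 152 + 14.40 − 38.45 = 127.96.
At (773, 786): z_contact = −83.08 + 64.02 + 127.96 = 108.90 m.
Depth below ground = 121.3 − 108.90 = 12.4 m.

12.4 m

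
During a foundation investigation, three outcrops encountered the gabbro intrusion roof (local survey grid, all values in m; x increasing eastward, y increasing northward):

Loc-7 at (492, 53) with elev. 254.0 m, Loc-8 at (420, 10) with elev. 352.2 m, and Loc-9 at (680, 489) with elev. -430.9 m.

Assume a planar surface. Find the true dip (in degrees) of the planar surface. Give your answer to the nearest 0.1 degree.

55.3°

Let the plane be z = a·x + b·y + c.
Loc-8−Loc-7: −72a − 43b = 98.2;  Loc-9−Loc-7: 188a + 436b = −684.9.
Solving gives a = −0.57339, b = −1.32363.
Gradient magnitude |∇z| = √(a² + b²) = √(0.32877 + 1.75200) = 1.44249.
True dip = arctan(1.44249) = 55.3°, dipping toward NNE (azimuth ≈ 023°).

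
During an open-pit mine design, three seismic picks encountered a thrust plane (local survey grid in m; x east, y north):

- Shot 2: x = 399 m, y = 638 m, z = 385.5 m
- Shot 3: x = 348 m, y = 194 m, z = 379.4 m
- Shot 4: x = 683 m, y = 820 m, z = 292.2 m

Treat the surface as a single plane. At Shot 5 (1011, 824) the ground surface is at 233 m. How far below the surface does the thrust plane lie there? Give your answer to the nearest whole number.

60 m

Let the plane be z = a·x + b·y + c.
Shot 3−Shot 2: −51a − 444b = −6.1;  Shot 4−Shot 2: 284a + 182b = −93.3.
Solving gives a = −0.36413, b = 0.05556.
Then c = 385.5 − a·399 − b·638 = 495.34.
At (1011, 824): z_contact = −368.1 + 45.8 + 495.34 = 173.0 m.
Depth below ground = 233 − 173.0 = 60 m.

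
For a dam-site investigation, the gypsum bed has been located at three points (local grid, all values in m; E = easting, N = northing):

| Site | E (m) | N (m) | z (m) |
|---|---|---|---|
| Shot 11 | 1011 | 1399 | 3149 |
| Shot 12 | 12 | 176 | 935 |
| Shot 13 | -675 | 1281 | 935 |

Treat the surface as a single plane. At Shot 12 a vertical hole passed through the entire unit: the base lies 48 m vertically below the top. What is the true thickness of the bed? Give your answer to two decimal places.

26.85 m

Two edge vectors: Shot 11→Shot 12 = (-999, -1223, -2214), Shot 11→Shot 13 = (-1686, -118, -2214).
Normal n = (Shot 11→Shot 12) × (Shot 11→Shot 13) = (2446470, 1521018, -1944096).
So ∂z/∂E = −n_x/n_z = 1.25841 and ∂z/∂N = −n_y/n_z = 0.78238.
|∇z| = √(a²+b²) = 1.48179, so dip δ = arctan(1.48179) = 55.99°.
True thickness = vertical thickness × cos δ = 48 × cos 55.99° = 26.85 m.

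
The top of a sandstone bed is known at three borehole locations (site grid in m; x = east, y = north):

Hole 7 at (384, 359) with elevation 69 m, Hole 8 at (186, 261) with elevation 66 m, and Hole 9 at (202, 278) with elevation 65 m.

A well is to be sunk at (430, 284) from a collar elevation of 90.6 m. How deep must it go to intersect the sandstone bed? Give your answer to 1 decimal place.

Two edge vectors: Hole 7→Hole 8 = (-198, -98, -3), Hole 7→Hole 9 = (-182, -81, -4).
Normal n = (Hole 7→Hole 8) × (Hole 7→Hole 9) = (149, -246, -1798).
So ∂z/∂x = −n_x/n_z = 0.08287 and ∂z/∂y = −n_y/n_z = −0.13682.
Intercept c from Hole 7: 69 − 31.82 + 49.12 = 86.30.
At (430, 284): z_contact = 35.63 − 38.86 + 86.30 = 83.07 m.
Depth below ground = 90.6 − 83.07 = 7.5 m.

7.5 m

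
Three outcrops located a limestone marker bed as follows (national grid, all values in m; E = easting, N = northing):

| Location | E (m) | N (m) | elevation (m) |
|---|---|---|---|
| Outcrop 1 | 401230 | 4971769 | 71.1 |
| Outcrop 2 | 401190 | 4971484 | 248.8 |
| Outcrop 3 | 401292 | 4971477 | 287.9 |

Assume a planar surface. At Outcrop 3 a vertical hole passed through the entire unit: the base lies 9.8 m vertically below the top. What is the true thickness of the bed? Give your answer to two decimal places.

Two edge vectors: Outcrop 1→Outcrop 2 = (-40, -285, 177.7), Outcrop 1→Outcrop 3 = (62, -292, 216.8).
Normal n = (Outcrop 1→Outcrop 2) × (Outcrop 1→Outcrop 3) = (-9899.6, 19689.4, 29350).
So ∂z/∂E = −n_x/n_z = 0.33729 and ∂z/∂N = −n_y/n_z = −0.67085.
|∇z| = √(a²+b²) = 0.75087, so dip δ = arctan(0.75087) = 36.90°.
True thickness = vertical thickness × cos δ = 9.8 × cos 36.90° = 7.84 m.

7.84 m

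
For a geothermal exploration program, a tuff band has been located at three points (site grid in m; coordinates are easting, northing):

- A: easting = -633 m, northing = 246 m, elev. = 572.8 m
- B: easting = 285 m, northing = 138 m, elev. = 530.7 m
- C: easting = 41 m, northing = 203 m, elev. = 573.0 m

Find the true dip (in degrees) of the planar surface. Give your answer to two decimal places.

40.66°

Two edge vectors: A→B = (918, -108, -42.1), A→C = (674, -43, 0.2).
Normal n = (A→B) × (A→C) = (-1831.9, -28559, 33318).
So ∂z/∂easting = −n_x/n_z = 0.05498 and ∂z/∂northing = −n_y/n_z = 0.85716.
Gradient magnitude |∇z| = √(a² + b²) = √(0.00302 + 0.73473) = 0.85893.
True dip = arctan(0.85893) = 40.66°, dipping toward S (azimuth ≈ 184°).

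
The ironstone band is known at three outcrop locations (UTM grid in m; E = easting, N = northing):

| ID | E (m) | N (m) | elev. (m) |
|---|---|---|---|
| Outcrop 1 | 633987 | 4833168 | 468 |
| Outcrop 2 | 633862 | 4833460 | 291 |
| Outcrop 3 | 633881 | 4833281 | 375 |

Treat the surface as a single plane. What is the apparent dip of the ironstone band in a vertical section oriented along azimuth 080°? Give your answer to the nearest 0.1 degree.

19.0°

Let the plane be z = a·E + b·N + c.
Outcrop 2−Outcrop 1: −125a + 292b = −177;  Outcrop 3−Outcrop 1: −106a + 113b = −93.
Solving gives a = 0.42521, b = −0.42414.
Unit vector along 080° is (sin 80°, cos 80°) = (0.9848, 0.1736).
Slope in that direction = a·(0.9848) + b·(0.1736) = 0.34510.
Apparent dip = arctan|0.34510| = 19.0° (true dip is 31.0°, so apparent ≤ true as expected).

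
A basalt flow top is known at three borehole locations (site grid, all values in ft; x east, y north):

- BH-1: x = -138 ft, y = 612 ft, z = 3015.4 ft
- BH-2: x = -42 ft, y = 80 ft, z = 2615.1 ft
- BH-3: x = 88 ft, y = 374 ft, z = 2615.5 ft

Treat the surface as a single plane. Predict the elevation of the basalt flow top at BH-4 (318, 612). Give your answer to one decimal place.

Two edge vectors: BH-1→BH-2 = (96, -532, -400.3), BH-1→BH-3 = (226, -238, -399.9).
Normal n = (BH-1→BH-2) × (BH-1→BH-3) = (117475.4, -52077.4, 97384).
So ∂z/∂x = −n_x/n_z = −1.20631 and ∂z/∂y = −n_y/n_z = 0.53476.
Intercept c from BH-1: 3015.4 − 166.47 − 327.28 = 2521.65.
At (318, 612): z = −383.6 + 327.3 + 2521.65 = 2465.3 ft.

2465.3 ft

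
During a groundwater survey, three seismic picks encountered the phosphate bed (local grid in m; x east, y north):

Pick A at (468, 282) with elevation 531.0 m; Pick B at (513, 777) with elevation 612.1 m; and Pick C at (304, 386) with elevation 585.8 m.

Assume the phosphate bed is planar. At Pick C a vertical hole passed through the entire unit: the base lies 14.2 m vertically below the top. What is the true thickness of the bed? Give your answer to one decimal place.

Let the plane be z = a·x + b·y + c.
Pick B−Pick A: 45a + 495b = 81.1;  Pick C−Pick A: −164a + 104b = 54.8.
Solving gives a = −0.21770, b = 0.18363.
|∇z| = √(a²+b²) = 0.28480, so dip δ = arctan(0.28480) = 15.90°.
True thickness = vertical thickness × cos δ = 14.2 × cos 15.90° = 13.7 m.

13.7 m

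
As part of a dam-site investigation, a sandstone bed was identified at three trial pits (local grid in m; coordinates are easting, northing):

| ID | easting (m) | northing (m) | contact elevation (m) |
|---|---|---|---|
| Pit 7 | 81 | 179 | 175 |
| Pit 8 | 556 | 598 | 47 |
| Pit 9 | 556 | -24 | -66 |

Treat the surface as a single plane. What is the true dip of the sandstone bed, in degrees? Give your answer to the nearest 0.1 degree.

Two edge vectors: Pit 7→Pit 8 = (475, 419, -128), Pit 7→Pit 9 = (475, -203, -241).
Normal n = (Pit 7→Pit 8) × (Pit 7→Pit 9) = (-126963, 53675, -295450).
So ∂z/∂easting = −n_x/n_z = −0.42973 and ∂z/∂northing = −n_y/n_z = 0.18167.
Gradient magnitude |∇z| = √(a² + b²) = √(0.18467 + 0.03300) = 0.46655.
True dip = arctan(0.46655) = 25.0°, dipping toward ESE (azimuth ≈ 113°).

25.0°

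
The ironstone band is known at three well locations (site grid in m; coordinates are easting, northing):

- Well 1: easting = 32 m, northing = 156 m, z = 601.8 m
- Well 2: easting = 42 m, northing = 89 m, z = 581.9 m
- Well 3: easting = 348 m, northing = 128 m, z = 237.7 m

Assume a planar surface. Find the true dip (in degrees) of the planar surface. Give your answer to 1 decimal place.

48.9°

Two edge vectors: Well 1→Well 2 = (10, -67, -19.9), Well 1→Well 3 = (316, -28, -364.1).
Normal n = (Well 1→Well 2) × (Well 1→Well 3) = (23837.5, -2647.4, 20892).
So ∂z/∂easting = −n_x/n_z = −1.14099 and ∂z/∂northing = −n_y/n_z = 0.12672.
Gradient magnitude |∇z| = √(a² + b²) = √(1.30185 + 0.01606) = 1.14800.
True dip = arctan(1.14800) = 48.9°, dipping toward E (azimuth ≈ 096°).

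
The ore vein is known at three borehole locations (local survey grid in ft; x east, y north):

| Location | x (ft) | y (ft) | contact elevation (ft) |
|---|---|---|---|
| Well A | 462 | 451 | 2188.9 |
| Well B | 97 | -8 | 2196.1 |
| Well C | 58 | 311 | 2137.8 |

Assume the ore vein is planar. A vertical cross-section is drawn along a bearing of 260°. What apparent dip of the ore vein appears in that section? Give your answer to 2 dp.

8.61°

Let the plane be z = a·x + b·y + c.
Well B−Well A: −365a − 459b = 7.2;  Well C−Well A: −404a − 140b = −51.1.
Solving gives a = 0.18210, b = −0.16050.
Unit vector along 260° is (sin 260°, cos 260°) = (-0.9848, -0.1736).
Slope in that direction = a·(-0.9848) + b·(-0.1736) = −0.15147.
Apparent dip = arctan|0.15147| = 8.61° (true dip is 13.6°, so apparent ≤ true as expected).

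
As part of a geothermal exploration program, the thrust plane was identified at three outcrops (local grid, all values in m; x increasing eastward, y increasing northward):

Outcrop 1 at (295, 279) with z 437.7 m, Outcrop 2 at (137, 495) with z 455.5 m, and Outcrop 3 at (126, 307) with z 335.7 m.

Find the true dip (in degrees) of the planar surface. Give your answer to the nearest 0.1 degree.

Two edge vectors: Outcrop 1→Outcrop 2 = (-158, 216, 17.8), Outcrop 1→Outcrop 3 = (-169, 28, -102).
Normal n = (Outcrop 1→Outcrop 2) × (Outcrop 1→Outcrop 3) = (-22530.4, -19124.2, 32080).
So ∂z/∂x = −n_x/n_z = 0.70232 and ∂z/∂y = −n_y/n_z = 0.59614.
Gradient magnitude |∇z| = √(a² + b²) = √(0.49325 + 0.35538) = 0.92121.
True dip = arctan(0.92121) = 42.7°, dipping toward SW (azimuth ≈ 230°).

42.7°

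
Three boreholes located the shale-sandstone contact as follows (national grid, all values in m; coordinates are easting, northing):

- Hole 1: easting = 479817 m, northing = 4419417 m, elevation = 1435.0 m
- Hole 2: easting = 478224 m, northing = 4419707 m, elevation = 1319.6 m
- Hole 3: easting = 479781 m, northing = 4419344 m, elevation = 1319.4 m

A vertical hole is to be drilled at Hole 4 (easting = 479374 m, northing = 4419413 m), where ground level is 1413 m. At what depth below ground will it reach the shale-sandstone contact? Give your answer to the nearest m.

130 m

Two edge vectors: Hole 1→Hole 2 = (-1593, 290, -115.4), Hole 1→Hole 3 = (-36, -73, -115.6).
Normal n = (Hole 1→Hole 2) × (Hole 1→Hole 3) = (-41948.2, -179996.4, 126729).
So ∂z/∂easting = −n_x/n_z = 0.33100711 and ∂z/∂northing = −n_y/n_z = 1.42032526.
Intercept c from Hole 1: 1435 − 158822.84 − 6277009.60 = −6434397.44.
At (479374, 4419413): z_contact = 158676.2 + 6277003.9 − 6434397.44 = 1282.7 m.
Depth below ground = 1413 − 1282.7 = 130 m.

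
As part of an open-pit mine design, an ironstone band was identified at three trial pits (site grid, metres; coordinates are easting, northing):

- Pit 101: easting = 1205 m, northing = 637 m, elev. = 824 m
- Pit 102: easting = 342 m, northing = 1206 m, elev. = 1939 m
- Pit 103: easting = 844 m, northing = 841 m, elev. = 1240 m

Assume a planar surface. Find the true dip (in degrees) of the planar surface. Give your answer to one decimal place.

56.6°

Two edge vectors: Pit 101→Pit 102 = (-863, 569, 1115), Pit 101→Pit 103 = (-361, 204, 416).
Normal n = (Pit 101→Pit 102) × (Pit 101→Pit 103) = (9244, -43507, 29357).
So ∂z/∂easting = −n_x/n_z = −0.31488 and ∂z/∂northing = −n_y/n_z = 1.48200.
Gradient magnitude |∇z| = √(a² + b²) = √(0.09915 + 2.19632) = 1.51508.
True dip = arctan(1.51508) = 56.6°, dipping toward SSE (azimuth ≈ 168°).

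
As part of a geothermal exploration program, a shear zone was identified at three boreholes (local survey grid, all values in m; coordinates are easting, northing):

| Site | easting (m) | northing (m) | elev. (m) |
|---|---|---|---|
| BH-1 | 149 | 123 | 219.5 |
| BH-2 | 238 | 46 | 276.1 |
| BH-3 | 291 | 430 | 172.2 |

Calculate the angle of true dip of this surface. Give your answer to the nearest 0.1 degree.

Let the plane be z = a·easting + b·northing + c.
BH-2−BH-1: 89a − 77b = 56.6;  BH-3−BH-1: 142a + 307b = −47.3.
Solving gives a = 0.35900, b = −0.32012.
Gradient magnitude |∇z| = √(a² + b²) = √(0.12888 + 0.10248) = 0.48099.
True dip = arctan(0.48099) = 25.7°, dipping toward NW (azimuth ≈ 312°).

25.7°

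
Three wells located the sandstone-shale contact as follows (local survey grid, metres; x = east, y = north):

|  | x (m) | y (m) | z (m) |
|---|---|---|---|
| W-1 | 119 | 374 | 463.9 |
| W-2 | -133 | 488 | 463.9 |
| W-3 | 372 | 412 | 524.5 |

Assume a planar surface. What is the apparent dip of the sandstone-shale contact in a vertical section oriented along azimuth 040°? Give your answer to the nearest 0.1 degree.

22.8°

Let the plane be z = a·x + b·y + c.
W-2−W-1: −252a + 114b = 0;  W-3−W-1: 253a + 38b = 60.6.
Solving gives a = 0.17982, b = 0.39750.
Unit vector along 040° is (sin 40°, cos 40°) = (0.6428, 0.7660).
Slope in that direction = a·(0.6428) + b·(0.7660) = 0.42009.
Apparent dip = arctan|0.42009| = 22.8° (true dip is 23.6°, so apparent ≤ true as expected).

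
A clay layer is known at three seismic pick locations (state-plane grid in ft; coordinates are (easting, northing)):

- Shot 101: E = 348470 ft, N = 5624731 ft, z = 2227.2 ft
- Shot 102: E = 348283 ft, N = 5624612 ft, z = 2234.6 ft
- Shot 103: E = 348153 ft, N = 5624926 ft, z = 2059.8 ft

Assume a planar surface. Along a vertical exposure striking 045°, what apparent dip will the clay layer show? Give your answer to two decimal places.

Let the plane be z = a·E + b·N + c.
Shot 102−Shot 101: −187a − 119b = 7.4;  Shot 103−Shot 101: −317a + 195b = −167.4.
Solving gives a = 0.24906, b = −0.45357.
Unit vector along 045° is (sin 45°, cos 45°) = (0.7071, 0.7071).
Slope in that direction = a·(0.7071) + b·(0.7071) = −0.14461.
Apparent dip = arctan|0.14461| = 8.23° (true dip is 27.4°, so apparent ≤ true as expected).

8.23°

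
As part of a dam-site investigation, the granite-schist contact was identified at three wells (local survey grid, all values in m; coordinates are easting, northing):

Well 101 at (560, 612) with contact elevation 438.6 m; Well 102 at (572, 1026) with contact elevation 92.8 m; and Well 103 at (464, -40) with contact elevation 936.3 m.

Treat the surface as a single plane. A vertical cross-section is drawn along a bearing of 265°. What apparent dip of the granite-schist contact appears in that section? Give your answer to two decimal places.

Let the plane be z = a·easting + b·northing + c.
Well 102−Well 101: 12a + 414b = −345.8;  Well 103−Well 101: −96a − 652b = 497.7.
Solving gives a = 0.60820, b = −0.85289.
Unit vector along 265° is (sin 265°, cos 265°) = (-0.9962, -0.0872).
Slope in that direction = a·(-0.9962) + b·(-0.0872) = −0.53155.
Apparent dip = arctan|0.53155| = 27.99° (true dip is 46.3°, so apparent ≤ true as expected).

27.99°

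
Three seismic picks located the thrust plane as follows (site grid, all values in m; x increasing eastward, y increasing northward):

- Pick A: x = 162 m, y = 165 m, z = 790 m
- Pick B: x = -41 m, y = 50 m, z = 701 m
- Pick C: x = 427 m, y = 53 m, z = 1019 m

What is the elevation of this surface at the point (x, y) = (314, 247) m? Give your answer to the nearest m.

Two edge vectors: Pick A→Pick B = (-203, -115, -89), Pick A→Pick C = (265, -112, 229).
Normal n = (Pick A→Pick B) × (Pick A→Pick C) = (-36303, 22902, 53211).
So ∂z/∂x = −n_x/n_z = 0.68225 and ∂z/∂y = −n_y/n_z = −0.43040.
Intercept c from Pick A: 790 − 110.52 + 71.02 = 750.49.
At (314, 247): z = 214.2 − 106.3 + 750.49 = 858.4 m.

858 m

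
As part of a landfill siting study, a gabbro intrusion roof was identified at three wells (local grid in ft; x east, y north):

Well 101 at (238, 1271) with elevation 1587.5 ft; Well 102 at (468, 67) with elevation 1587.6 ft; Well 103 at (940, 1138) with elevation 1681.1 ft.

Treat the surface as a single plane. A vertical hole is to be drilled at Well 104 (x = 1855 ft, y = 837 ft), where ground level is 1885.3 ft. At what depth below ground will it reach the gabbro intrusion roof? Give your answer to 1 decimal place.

85.6 ft

Two edge vectors: Well 101→Well 102 = (230, -1204, 0.1), Well 101→Well 103 = (702, -133, 93.6).
Normal n = (Well 101→Well 102) × (Well 101→Well 103) = (-112681.1, -21457.8, 814618).
So ∂z/∂x = −n_x/n_z = 0.138324 and ∂z/∂y = −n_y/n_z = 0.026341.
Intercept c from Well 101: 1587.5 − 32.92 − 33.48 = 1521.10.
At (1855, 837): z_contact = 256.59 + 22.05 + 1521.10 = 1799.74 ft.
Depth below ground = 1885.3 − 1799.74 = 85.6 ft.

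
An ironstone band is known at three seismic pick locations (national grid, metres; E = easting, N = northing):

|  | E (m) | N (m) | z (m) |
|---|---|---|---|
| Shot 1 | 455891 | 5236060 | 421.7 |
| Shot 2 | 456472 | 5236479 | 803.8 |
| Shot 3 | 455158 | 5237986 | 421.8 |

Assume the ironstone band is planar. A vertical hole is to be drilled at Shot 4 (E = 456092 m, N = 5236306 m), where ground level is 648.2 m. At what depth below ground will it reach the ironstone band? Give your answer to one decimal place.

Let the plane be z = a·E + b·N + c.
Shot 2−Shot 1: 581a + 419b = 382.1;  Shot 3−Shot 1: −733a + 1926b = 0.1.
Solving gives a = 0.515998648, b = 0.196431469.
Then c = 421.7 − a·455891 − b·5236060 = −1263344.40.
At (456092, 5236306): z_contact = 235342.86 + 1028575.28 − 1263344.40 = 573.74 m.
Depth below ground = 648.2 − 573.74 = 74.5 m.

74.5 m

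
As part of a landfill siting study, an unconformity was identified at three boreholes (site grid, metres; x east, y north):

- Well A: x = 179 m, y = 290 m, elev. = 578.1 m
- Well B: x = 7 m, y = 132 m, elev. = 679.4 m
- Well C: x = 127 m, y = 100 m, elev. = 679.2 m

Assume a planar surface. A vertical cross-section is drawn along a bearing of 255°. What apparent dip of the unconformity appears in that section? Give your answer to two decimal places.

14.44°

Let the plane be z = a·x + b·y + c.
Well B−Well A: −172a − 158b = 101.3;  Well C−Well A: −52a − 190b = 101.1.
Solving gives a = −0.13380, b = −0.49549.
Unit vector along 255° is (sin 255°, cos 255°) = (-0.9659, -0.2588).
Slope in that direction = a·(-0.9659) + b·(-0.2588) = 0.25748.
Apparent dip = arctan|0.25748| = 14.44° (true dip is 27.2°, so apparent ≤ true as expected).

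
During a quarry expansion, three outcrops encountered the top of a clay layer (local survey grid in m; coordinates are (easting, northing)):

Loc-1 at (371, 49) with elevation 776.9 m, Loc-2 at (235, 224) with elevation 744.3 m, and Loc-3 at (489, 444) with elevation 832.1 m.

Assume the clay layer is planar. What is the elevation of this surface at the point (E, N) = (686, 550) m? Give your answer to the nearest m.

897 m

Two edge vectors: Loc-1→Loc-2 = (-136, 175, -32.6), Loc-1→Loc-3 = (118, 395, 55.2).
Normal n = (Loc-1→Loc-2) × (Loc-1→Loc-3) = (22537, 3660.4, -74370).
So ∂z/∂E = −n_x/n_z = 0.30304 and ∂z/∂N = −n_y/n_z = 0.04922.
Intercept c from Loc-1: 776.9 − 112.43 − 2.41 = 662.06.
At (686, 550): z = 207.9 + 27.1 + 662.06 = 897.0 m.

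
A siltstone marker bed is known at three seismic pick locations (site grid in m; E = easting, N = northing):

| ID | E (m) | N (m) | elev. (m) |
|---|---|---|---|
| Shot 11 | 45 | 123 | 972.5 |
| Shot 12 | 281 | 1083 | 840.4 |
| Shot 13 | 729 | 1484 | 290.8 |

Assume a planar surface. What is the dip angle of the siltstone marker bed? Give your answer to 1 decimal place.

Let the plane be z = a·E + b·N + c.
Shot 12−Shot 11: 236a + 960b = −132.1;  Shot 13−Shot 11: 684a + 1361b = −681.7.
Solving gives a = −1.41497, b = 0.21024.
Gradient magnitude |∇z| = √(a² + b²) = √(2.00215 + 0.04420) = 1.43051.
True dip = arctan(1.43051) = 55.0°, dipping toward E (azimuth ≈ 098°).

55.0°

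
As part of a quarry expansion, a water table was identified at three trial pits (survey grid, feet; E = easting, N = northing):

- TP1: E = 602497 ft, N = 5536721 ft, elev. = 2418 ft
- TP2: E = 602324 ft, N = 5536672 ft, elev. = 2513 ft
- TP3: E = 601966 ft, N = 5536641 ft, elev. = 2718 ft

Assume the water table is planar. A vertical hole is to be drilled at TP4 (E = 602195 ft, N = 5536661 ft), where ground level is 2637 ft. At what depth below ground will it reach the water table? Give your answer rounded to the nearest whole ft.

50 ft

Two edge vectors: TP1→TP2 = (-173, -49, 95), TP1→TP3 = (-531, -80, 300).
Normal n = (TP1→TP2) × (TP1→TP3) = (-7100, 1455, -12179).
So ∂z/∂E = −n_x/n_z = −0.58297069 and ∂z/∂N = −n_y/n_z = 0.11946794.
Intercept c from TP1: 2418 + 351238.09 − 661460.63 = −307804.54.
At (602195, 5536661): z_contact = −351062.0 + 661453.5 − 307804.54 = 2586.9 ft.
Depth below ground = 2637 − 2586.9 = 50 ft.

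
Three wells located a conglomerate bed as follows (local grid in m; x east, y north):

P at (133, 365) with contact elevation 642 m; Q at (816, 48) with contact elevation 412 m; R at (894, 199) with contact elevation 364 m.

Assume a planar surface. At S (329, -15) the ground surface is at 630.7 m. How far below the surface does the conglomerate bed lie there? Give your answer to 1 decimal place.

21.1 m

Let the plane be z = a·x + b·y + c.
Q−P: 683a − 317b = −230;  R−P: 761a − 166b = −278.
Solving gives a = −0.39063, b = −0.11610.
Then c = 642 − a·133 − b·365 = 736.33.
At (329, -15): z_contact = −128.52 + 1.74 + 736.33 = 609.55 m.
Depth below ground = 630.7 − 609.55 = 21.1 m.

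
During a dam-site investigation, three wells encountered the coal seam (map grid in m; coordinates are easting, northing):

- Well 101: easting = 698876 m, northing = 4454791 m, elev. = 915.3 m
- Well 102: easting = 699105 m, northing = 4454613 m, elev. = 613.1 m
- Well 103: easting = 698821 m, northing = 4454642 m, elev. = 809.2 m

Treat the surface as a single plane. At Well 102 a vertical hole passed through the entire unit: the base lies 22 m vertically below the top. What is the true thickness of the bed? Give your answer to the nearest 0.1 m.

Let the plane be z = a·easting + b·northing + c.
Well 102−Well 101: 229a − 178b = −302.2;  Well 103−Well 101: −55a − 149b = −106.1.
Solving gives a = −0.59534, b = 0.93184.
|∇z| = √(a²+b²) = 1.10578, so dip δ = arctan(1.10578) = 47.88°.
True thickness = vertical thickness × cos δ = 22 × cos 47.88° = 14.8 m.

14.8 m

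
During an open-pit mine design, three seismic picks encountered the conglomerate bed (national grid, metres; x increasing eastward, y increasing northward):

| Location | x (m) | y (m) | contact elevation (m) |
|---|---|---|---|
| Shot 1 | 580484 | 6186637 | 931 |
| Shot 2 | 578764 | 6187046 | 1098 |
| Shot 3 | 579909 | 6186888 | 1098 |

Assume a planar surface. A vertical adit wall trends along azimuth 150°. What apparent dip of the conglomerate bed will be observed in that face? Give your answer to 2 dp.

Let the plane be z = a·x + b·y + c.
Shot 2−Shot 1: −1720a + 409b = 167;  Shot 3−Shot 1: −575a + 251b = 167.
Solving gives a = 0.13425, b = 0.97288.
Unit vector along 150° is (sin 150°, cos 150°) = (0.5000, -0.8660).
Slope in that direction = a·(0.5000) + b·(-0.8660) = −0.77542.
Apparent dip = arctan|0.77542| = 37.79° (true dip is 44.5°, so apparent ≤ true as expected).

37.79°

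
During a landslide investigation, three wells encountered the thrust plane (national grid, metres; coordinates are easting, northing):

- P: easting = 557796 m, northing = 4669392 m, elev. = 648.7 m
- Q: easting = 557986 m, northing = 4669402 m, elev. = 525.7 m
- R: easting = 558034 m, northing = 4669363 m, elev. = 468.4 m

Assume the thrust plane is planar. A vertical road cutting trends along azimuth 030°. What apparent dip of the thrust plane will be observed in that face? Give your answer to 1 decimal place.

11.7°

Two edge vectors: P→Q = (190, 10, -123), P→R = (238, -29, -180.3).
Normal n = (P→Q) × (P→R) = (-5370, 4983, -7890).
So ∂z/∂easting = −n_x/n_z = −0.68061 and ∂z/∂northing = −n_y/n_z = 0.63156.
Unit vector along 030° is (sin 30°, cos 30°) = (0.5000, 0.8660).
Slope in that direction = a·(0.5000) + b·(0.8660) = 0.20664.
Apparent dip = arctan|0.20664| = 11.7° (true dip is 42.9°, so apparent ≤ true as expected).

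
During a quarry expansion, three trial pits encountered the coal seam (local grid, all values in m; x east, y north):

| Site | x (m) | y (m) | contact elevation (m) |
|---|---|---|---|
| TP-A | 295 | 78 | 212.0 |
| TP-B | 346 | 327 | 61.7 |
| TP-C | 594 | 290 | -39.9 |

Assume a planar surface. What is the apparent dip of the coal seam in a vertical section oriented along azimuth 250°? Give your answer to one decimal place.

32.1°

Two edge vectors: TP-A→TP-B = (51, 249, -150.3), TP-A→TP-C = (299, 212, -251.9).
Normal n = (TP-A→TP-B) × (TP-A→TP-C) = (-30859.5, -32092.8, -63639).
So ∂z/∂x = −n_x/n_z = −0.48491 and ∂z/∂y = −n_y/n_z = −0.50429.
Unit vector along 250° is (sin 250°, cos 250°) = (-0.9397, -0.3420).
Slope in that direction = a·(-0.9397) + b·(-0.3420) = 0.62815.
Apparent dip = arctan|0.62815| = 32.1° (true dip is 35.0°, so apparent ≤ true as expected).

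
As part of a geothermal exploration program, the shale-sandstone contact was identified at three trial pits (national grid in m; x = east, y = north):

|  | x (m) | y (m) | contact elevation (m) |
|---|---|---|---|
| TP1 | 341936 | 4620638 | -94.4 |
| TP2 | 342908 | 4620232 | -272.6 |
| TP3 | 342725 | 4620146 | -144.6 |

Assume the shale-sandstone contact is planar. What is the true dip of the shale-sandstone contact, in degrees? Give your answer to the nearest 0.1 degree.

Let the plane be z = a·x + b·y + c.
TP2−TP1: 972a − 406b = −178.2;  TP3−TP1: 789a − 492b = −50.2.
Solving gives a = −0.42620, b = −0.58145.
Gradient magnitude |∇z| = √(a² + b²) = √(0.18165 + 0.33809) = 0.72093.
True dip = arctan(0.72093) = 35.8°, dipping toward NE (azimuth ≈ 036°).

35.8°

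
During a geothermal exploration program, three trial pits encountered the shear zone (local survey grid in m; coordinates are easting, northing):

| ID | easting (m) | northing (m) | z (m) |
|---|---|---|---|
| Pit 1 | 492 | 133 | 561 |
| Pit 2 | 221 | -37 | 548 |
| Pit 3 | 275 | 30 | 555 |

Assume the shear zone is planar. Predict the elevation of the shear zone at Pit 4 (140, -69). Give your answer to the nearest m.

547 m

Let the plane be z = a·easting + b·northing + c.
Pit 2−Pit 1: −271a − 170b = −13;  Pit 3−Pit 1: −217a − 103b = −6.
Solving gives a = −0.03554, b = 0.13312.
Then c = 561 − a·492 − b·133 = 560.78.
At (140, -69): z = −5.0 − 9.2 + 560.78 = 546.6 m.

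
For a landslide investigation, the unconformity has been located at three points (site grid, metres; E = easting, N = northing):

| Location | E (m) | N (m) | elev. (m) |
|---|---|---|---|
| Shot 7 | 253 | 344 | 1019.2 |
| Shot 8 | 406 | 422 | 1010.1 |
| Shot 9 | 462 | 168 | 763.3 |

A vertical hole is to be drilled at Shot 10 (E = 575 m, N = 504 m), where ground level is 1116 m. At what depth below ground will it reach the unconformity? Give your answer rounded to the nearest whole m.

Two edge vectors: Shot 7→Shot 8 = (153, 78, -9.1), Shot 7→Shot 9 = (209, -176, -255.9).
Normal n = (Shot 7→Shot 8) × (Shot 7→Shot 9) = (-21561.8, 37250.8, -43230).
So ∂z/∂E = −n_x/n_z = −0.49877 and ∂z/∂N = −n_y/n_z = 0.86169.
Intercept c from Shot 7: 1019.2 + 126.19 − 296.42 = 848.97.
At (575, 504): z_contact = −286.8 + 434.3 + 848.97 = 996.5 m.
Depth below ground = 1116 − 996.5 = 120 m.

120 m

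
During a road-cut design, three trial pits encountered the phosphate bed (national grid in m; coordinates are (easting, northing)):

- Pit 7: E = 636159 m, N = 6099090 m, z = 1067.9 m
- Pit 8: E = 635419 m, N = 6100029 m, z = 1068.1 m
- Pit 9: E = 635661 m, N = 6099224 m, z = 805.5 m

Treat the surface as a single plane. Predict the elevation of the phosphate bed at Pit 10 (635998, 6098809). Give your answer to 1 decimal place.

812.1 m

Let the plane be z = a·E + b·N + c.
Pit 8−Pit 7: −740a + 939b = 0.2;  Pit 9−Pit 7: −498a + 134b = −262.4.
Solving gives a = 0.668781041, b = 0.527260884.
Then c = 1067.9 − a·636159 − b·6099090 = −3640194.77.
At (635998, 6098809): z = 425343.4 + 3215663.4 − 3640194.77 = 812.1 m.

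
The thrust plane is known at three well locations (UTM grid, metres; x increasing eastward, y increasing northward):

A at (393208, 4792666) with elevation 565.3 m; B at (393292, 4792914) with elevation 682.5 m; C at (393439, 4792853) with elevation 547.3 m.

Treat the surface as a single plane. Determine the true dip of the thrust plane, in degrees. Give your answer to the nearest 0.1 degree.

43.1°

Two edge vectors: A→B = (84, 248, 117.2), A→C = (231, 187, -18).
Normal n = (A→B) × (A→C) = (-26380.4, 28585.2, -41580).
So ∂z/∂x = −n_x/n_z = −0.63445 and ∂z/∂y = −n_y/n_z = 0.68747.
Gradient magnitude |∇z| = √(a² + b²) = √(0.40253 + 0.47262) = 0.93549.
True dip = arctan(0.93549) = 43.1°, dipping toward SE (azimuth ≈ 137°).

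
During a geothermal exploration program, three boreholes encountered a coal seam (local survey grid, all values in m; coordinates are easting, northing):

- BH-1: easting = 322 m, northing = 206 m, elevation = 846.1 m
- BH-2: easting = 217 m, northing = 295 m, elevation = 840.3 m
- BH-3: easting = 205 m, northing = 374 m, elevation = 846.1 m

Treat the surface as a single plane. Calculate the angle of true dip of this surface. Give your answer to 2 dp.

9.33°

Let the plane be z = a·easting + b·northing + c.
BH-2−BH-1: −105a + 89b = −5.8;  BH-3−BH-1: −117a + 168b = 0.
Solving gives a = 0.13483, b = 0.09390.
Gradient magnitude |∇z| = √(a² + b²) = √(0.01818 + 0.00882) = 0.16430.
True dip = arctan(0.16430) = 9.33°, dipping toward SW (azimuth ≈ 235°).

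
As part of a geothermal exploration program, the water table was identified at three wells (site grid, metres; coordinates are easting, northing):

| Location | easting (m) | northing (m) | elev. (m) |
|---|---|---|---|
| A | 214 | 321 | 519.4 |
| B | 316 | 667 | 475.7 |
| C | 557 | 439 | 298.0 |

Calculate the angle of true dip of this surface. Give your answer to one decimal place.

Two edge vectors: A→B = (102, 346, -43.7), A→C = (343, 118, -221.4).
Normal n = (A→B) × (A→C) = (-71447.8, 7593.7, -106642).
So ∂z/∂easting = −n_x/n_z = −0.66998 and ∂z/∂northing = −n_y/n_z = 0.07121.
Gradient magnitude |∇z| = √(a² + b²) = √(0.44887 + 0.00507) = 0.67375.
True dip = arctan(0.67375) = 34.0°, dipping toward E (azimuth ≈ 096°).

34.0°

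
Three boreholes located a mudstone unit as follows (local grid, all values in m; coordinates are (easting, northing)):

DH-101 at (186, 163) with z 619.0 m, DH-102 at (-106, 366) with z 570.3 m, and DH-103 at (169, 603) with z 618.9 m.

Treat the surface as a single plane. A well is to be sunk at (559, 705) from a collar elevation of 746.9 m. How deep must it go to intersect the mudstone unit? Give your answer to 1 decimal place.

60.6 m

Let the plane be z = a·E + b·N + c.
DH-102−DH-101: −292a + 203b = −48.7;  DH-103−DH-101: −17a + 440b = −0.1.
Solving gives a = 0.17122, b = 0.00639.
Then c = 619 − a·186 − b·163 = 586.11.
At (559, 705): z_contact = 95.71 + 4.50 + 586.11 = 686.33 m.
Depth below ground = 746.9 − 686.33 = 60.6 m.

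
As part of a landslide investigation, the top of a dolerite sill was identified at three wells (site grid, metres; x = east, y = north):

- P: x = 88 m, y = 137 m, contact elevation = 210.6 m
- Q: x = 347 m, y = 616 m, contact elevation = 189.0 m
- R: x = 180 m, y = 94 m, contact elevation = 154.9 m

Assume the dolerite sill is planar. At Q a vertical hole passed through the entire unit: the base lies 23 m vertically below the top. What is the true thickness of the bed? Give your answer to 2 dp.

Two edge vectors: P→Q = (259, 479, -21.6), P→R = (92, -43, -55.7).
Normal n = (P→Q) × (P→R) = (-27609.1, 12439.1, -55205).
So ∂z/∂x = −n_x/n_z = −0.50012 and ∂z/∂y = −n_y/n_z = 0.22533.
|∇z| = √(a²+b²) = 0.54854, so dip δ = arctan(0.54854) = 28.75°.
True thickness = vertical thickness × cos δ = 23 × cos 28.75° = 20.17 m.

20.17 m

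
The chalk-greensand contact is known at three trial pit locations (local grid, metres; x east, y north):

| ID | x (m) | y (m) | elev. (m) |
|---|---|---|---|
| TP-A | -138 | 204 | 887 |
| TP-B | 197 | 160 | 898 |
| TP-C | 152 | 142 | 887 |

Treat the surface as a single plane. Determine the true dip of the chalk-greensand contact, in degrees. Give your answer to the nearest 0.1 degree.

Let the plane be z = a·x + b·y + c.
TP-B−TP-A: 335a − 44b = 11;  TP-C−TP-A: 290a − 62b = 0.
Solving gives a = 0.08514, b = 0.39825.
Gradient magnitude |∇z| = √(a² + b²) = √(0.00725 + 0.15860) = 0.40725.
True dip = arctan(0.40725) = 22.2°, dipping toward SSW (azimuth ≈ 192°).

22.2°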